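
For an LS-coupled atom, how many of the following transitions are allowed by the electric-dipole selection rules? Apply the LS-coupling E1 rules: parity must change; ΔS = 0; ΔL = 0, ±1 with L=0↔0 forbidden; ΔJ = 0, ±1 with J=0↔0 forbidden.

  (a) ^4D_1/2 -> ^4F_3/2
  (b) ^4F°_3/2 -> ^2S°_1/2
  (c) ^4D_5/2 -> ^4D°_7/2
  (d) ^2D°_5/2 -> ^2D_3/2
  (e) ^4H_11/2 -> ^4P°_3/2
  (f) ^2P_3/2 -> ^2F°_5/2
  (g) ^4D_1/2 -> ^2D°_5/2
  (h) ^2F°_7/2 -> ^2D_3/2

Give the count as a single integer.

2

(a) forbidden (parity fails)
(b) forbidden (parity, ΔS, ΔL fail)
(c) allowed
(d) allowed
(e) forbidden (ΔL, ΔJ fail)
(f) forbidden (ΔL fails)
(g) forbidden (ΔS, ΔJ fail)
(h) forbidden (ΔJ fails)
Total allowed: 2 of 8.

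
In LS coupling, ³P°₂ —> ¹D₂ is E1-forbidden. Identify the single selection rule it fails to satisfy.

the ΔS = 0 rule

Parity must change: odd → even — passes.
ΔS = 0: S: 1 → 0 — fails.
ΔL = 0, ±1 (not L=0↔0): L: 1 → 2, ΔL = +1 — passes.
ΔJ = 0, ±1 (not J=0↔0): J: 2 → 2, ΔJ = +0 — passes.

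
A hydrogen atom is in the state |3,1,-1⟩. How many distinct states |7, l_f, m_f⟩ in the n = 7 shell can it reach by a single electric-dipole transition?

E1 requires Δl = ±1, so l_f ∈ {0, 2}; with 0 ≤ l_f ≤ n_f−1 = 6, the allowed l_f values are {0, 2}.
For l_f = 0: m_f ∈ {m_i−1, m_i, m_i+1} ∩ [−0, 0] = {0} → 1 state.
For l_f = 2: m_f ∈ {m_i−1, m_i, m_i+1} ∩ [−2, 2] = {-2, -1, 0} → 3 states.
Total: 4.

4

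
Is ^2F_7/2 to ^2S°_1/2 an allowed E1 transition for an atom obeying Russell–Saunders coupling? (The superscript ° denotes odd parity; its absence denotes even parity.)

Reading off the term symbols: S 1/2→1/2, L 3→0, J 7/2→1/2, parity even→odd.
Parity must change: even → odd — satisfied.
ΔS = 0: S: 1/2 → 1/2 — satisfied.
ΔL = 0, ±1 (not L=0↔0): L: 3 → 0, ΔL = -3 — violated.
ΔJ = 0, ±1 (not J=0↔0): J: 7/2 → 1/2, ΔJ = -3 — violated.
Rule(s) violated: ΔL, ΔJ.

forbidden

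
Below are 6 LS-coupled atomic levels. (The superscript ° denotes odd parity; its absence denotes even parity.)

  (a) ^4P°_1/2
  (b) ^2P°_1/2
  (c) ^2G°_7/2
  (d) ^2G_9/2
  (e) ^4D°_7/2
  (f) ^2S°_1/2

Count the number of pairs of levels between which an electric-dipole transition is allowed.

1

(a)–(b): forbidden (parity, ΔS).
(a)–(c): forbidden (parity, ΔS, ΔL, ΔJ).
(a)–(d): forbidden (ΔS, ΔL, ΔJ).
(a)–(e): forbidden (parity, ΔJ).
(a)–(f): forbidden (parity, ΔS).
(b)–(c): forbidden (parity, ΔL, ΔJ).
(b)–(d): forbidden (ΔL, ΔJ).
(b)–(e): forbidden (parity, ΔS, ΔJ).
(b)–(f): forbidden (parity).
(c)–(d): allowed.
(c)–(e): forbidden (parity, ΔS, ΔL).
(c)–(f): forbidden (parity, ΔL, ΔJ).
(d)–(e): forbidden (ΔS, ΔL).
(d)–(f): forbidden (ΔL, ΔJ).
(e)–(f): forbidden (parity, ΔS, ΔL, ΔJ).
Allowed pairs: 1 of 15.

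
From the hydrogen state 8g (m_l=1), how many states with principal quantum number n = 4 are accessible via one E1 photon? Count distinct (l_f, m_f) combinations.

E1 requires Δl = ±1, so l_f ∈ {3, 5}; with 0 ≤ l_f ≤ n_f−1 = 3, the allowed l_f values are {3}.
For l_f = 3: m_f ∈ {m_i−1, m_i, m_i+1} ∩ [−3, 3] = {0, 1, 2} → 3 states.
Total: 3.

3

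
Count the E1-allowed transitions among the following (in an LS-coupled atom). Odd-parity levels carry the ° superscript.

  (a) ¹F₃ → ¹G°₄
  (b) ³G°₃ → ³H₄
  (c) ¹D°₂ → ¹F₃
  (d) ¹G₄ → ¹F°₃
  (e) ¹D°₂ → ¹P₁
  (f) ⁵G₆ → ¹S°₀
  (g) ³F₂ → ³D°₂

6

(a) allowed
(b) allowed
(c) allowed
(d) allowed
(e) allowed
(f) forbidden (ΔS, ΔL, ΔJ fail)
(g) allowed
Total allowed: 6 of 7.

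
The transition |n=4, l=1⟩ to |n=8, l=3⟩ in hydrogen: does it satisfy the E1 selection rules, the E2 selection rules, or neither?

Δl = 3 − 1 = +2; l_i + l_f = 4.
E1 (Δl = ±1): not satisfied.
E2 (Δl = 0,±2, l_i+l_f ≥ 2): satisfied.

E2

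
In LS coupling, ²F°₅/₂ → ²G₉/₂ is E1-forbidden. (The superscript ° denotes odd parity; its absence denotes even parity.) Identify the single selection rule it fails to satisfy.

Parity must change: odd → even — ok.
ΔS = 0: S: 1/2 → 1/2 — ok.
ΔL = 0, ±1 (not L=0↔0): L: 3 → 4, ΔL = +1 — ok.
ΔJ = 0, ±1 (not J=0↔0): J: 5/2 → 9/2, ΔJ = +2 — fails.

the ΔJ = 0, ±1 rule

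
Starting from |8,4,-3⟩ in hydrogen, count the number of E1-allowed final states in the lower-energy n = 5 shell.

2

E1 requires Δl = ±1, so l_f ∈ {3, 5}; with 0 ≤ l_f ≤ n_f−1 = 4, the allowed l_f values are {3}.
For l_f = 3: m_f ∈ {m_i−1, m_i, m_i+1} ∩ [−3, 3] = {-3, -2} → 2 states.
Total: 2.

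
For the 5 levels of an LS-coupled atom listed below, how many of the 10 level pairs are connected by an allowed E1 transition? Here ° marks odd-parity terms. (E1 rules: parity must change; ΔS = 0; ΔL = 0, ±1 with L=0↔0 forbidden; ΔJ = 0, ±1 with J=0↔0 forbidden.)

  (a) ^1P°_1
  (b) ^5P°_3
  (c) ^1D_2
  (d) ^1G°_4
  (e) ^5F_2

1

(a)–(b): forbidden (parity, ΔS, ΔJ).
(a)–(c): allowed.
(a)–(d): forbidden (parity, ΔL, ΔJ).
(a)–(e): forbidden (ΔS, ΔL).
(b)–(c): forbidden (ΔS).
(b)–(d): forbidden (parity, ΔS, ΔL).
(b)–(e): forbidden (ΔL).
(c)–(d): forbidden (ΔL, ΔJ).
(c)–(e): forbidden (parity, ΔS).
(d)–(e): forbidden (ΔS, ΔJ).
Allowed pairs: 1 of 10.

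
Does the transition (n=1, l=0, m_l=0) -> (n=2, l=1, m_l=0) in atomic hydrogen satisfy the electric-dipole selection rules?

Initial l = 0, final l = 1, so Δl = +1. E1 requires Δl = ±1: passes.
m_l: 0 → 0 (Δm_l = +0). |Δm_l| ≤ 1 passes.
All E1 selection rules are satisfied.

allowed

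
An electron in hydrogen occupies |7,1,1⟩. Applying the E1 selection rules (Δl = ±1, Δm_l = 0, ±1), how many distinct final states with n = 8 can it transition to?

E1 requires Δl = ±1, so l_f ∈ {0, 2}; with 0 ≤ l_f ≤ n_f−1 = 7, the allowed l_f values are {0, 2}.
For l_f = 0: m_f ∈ {m_i−1, m_i, m_i+1} ∩ [−0, 0] = {0} → 1 state.
For l_f = 2: m_f ∈ {m_i−1, m_i, m_i+1} ∩ [−2, 2] = {0, 1, 2} → 3 states.
Total: 4.

4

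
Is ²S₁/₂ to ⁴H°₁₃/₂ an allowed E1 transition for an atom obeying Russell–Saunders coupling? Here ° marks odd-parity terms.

forbidden

ΔS = 0: S: 1/2 → 3/2 — ✗.
Parity must change: even → odd — ✓.
ΔL = 0, ±1 (not L=0↔0): L: 0 → 5, ΔL = +5 — ✗.
ΔJ = 0, ±1 (not J=0↔0): J: 1/2 → 13/2, ΔJ = +6 — ✗.
Rule(s) violated: ΔS, ΔL, ΔJ.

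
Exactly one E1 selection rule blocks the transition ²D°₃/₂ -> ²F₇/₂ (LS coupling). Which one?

Initial level: S=1/2, L=2, J=3/2, parity odd. Final level: S=1/2, L=3, J=7/2, parity even.
Parity must change: odd → even — ✓.
ΔS = 0: S: 1/2 → 1/2 — ✓.
ΔL = 0, ±1 (not L=0↔0): L: 2 → 3, ΔL = +1 — ✓.
ΔJ = 0, ±1 (not J=0↔0): J: 3/2 → 7/2, ΔJ = +2 — ✗.

the ΔJ = 0, ±1 rule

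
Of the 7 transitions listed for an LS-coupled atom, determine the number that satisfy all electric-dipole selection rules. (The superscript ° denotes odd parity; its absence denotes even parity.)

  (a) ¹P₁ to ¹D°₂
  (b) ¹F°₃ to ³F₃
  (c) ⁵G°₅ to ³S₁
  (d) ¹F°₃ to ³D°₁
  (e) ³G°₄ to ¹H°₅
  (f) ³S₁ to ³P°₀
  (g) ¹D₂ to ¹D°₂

(a) allowed
(b) forbidden (ΔS fails)
(c) forbidden (ΔS, ΔL, ΔJ fail)
(d) forbidden (parity, ΔS, ΔJ fail)
(e) forbidden (parity, ΔS fail)
(f) allowed
(g) allowed
Total allowed: 3 of 7.

3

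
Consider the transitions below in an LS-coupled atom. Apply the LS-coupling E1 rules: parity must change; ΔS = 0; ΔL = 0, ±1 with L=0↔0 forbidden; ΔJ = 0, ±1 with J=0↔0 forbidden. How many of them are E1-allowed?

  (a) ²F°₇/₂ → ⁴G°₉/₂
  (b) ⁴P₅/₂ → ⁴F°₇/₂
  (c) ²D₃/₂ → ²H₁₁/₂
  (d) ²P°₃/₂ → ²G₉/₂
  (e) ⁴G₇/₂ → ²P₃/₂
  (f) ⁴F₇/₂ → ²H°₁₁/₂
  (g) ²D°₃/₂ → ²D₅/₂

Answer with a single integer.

(a) forbidden (parity, ΔS fail)
(b) forbidden (ΔL fails)
(c) forbidden (parity, ΔL, ΔJ fail)
(d) forbidden (ΔL, ΔJ fail)
(e) forbidden (parity, ΔS, ΔL, ΔJ fail)
(f) forbidden (ΔS, ΔL, ΔJ fail)
(g) allowed
Total allowed: 1 of 7.

1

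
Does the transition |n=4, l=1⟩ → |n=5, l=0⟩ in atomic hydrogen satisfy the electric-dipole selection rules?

allowed

Δl = 0 − 1 = -1; the E1 rule Δl = ±1 is passes.
All E1 selection rules are satisfied.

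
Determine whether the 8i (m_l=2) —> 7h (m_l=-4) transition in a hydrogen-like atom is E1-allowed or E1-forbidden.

Δl = 5 − 6 = -1; the E1 rule Δl = ±1 is passes.
Δm_l = -4 − (2) = -6. E1 requires Δm_l = 0, ±1: fails.
The transition is electric-dipole forbidden.

forbidden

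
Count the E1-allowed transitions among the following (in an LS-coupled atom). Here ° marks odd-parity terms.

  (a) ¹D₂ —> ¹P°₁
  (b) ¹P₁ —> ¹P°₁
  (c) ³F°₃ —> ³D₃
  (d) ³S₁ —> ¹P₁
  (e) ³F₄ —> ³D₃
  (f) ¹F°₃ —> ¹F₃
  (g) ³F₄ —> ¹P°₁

4

(a) allowed
(b) allowed
(c) allowed
(d) forbidden (parity, ΔS fail)
(e) forbidden (parity fails)
(f) allowed
(g) forbidden (ΔS, ΔL, ΔJ fail)
Total allowed: 4 of 7.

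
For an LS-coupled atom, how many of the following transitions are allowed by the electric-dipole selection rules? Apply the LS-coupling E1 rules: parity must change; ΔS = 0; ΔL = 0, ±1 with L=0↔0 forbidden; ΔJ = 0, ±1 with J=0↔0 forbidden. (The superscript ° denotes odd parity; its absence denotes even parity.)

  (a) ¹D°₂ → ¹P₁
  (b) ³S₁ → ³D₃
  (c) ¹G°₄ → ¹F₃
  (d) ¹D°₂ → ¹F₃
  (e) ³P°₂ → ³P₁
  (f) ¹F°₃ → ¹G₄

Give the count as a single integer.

(a) allowed
(b) forbidden (parity, ΔL, ΔJ fail)
(c) allowed
(d) allowed
(e) allowed
(f) allowed
Total allowed: 5 of 6.

5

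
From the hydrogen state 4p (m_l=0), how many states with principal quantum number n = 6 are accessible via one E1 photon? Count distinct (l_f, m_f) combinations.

E1 requires Δl = ±1, so l_f ∈ {0, 2}; with 0 ≤ l_f ≤ n_f−1 = 5, the allowed l_f values are {0, 2}.
For l_f = 0: m_f ∈ {m_i−1, m_i, m_i+1} ∩ [−0, 0] = {0} → 1 state.
For l_f = 2: m_f ∈ {m_i−1, m_i, m_i+1} ∩ [−2, 2] = {-1, 0, 1} → 3 states.
Total: 4.

4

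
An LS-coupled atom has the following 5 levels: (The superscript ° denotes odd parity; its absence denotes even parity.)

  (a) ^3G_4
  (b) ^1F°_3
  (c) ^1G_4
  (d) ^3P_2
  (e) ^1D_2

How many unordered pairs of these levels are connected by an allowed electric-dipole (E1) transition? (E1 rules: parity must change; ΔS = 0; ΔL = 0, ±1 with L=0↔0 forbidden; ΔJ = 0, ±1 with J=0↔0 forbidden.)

(a)–(b): forbidden (ΔS).
(a)–(c): forbidden (parity, ΔS).
(a)–(d): forbidden (parity, ΔL, ΔJ).
(a)–(e): forbidden (parity, ΔS, ΔL, ΔJ).
(b)–(c): allowed.
(b)–(d): forbidden (ΔS, ΔL).
(b)–(e): allowed.
(c)–(d): forbidden (parity, ΔS, ΔL, ΔJ).
(c)–(e): forbidden (parity, ΔL, ΔJ).
(d)–(e): forbidden (parity, ΔS).
Allowed pairs: 2 of 10.

2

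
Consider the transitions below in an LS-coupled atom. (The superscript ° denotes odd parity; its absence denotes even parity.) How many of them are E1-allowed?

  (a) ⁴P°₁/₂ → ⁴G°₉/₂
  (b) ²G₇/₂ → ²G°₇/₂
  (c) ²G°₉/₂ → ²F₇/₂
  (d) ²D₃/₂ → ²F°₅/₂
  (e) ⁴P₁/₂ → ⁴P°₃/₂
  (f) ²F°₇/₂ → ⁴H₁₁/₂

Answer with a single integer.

(a) forbidden (parity, ΔL, ΔJ fail)
(b) allowed
(c) allowed
(d) allowed
(e) allowed
(f) forbidden (ΔS, ΔL, ΔJ fail)
Total allowed: 4 of 6.

4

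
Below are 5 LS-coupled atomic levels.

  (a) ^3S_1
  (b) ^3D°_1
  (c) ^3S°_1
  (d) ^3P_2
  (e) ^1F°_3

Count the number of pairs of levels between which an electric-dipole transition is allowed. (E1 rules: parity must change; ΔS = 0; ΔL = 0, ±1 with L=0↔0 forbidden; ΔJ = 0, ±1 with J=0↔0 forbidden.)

(a)–(b): forbidden (ΔL).
(a)–(c): forbidden (ΔL).
(a)–(d): forbidden (parity).
(a)–(e): forbidden (ΔS, ΔL, ΔJ).
(b)–(c): forbidden (parity, ΔL).
(b)–(d): allowed.
(b)–(e): forbidden (parity, ΔS, ΔJ).
(c)–(d): allowed.
(c)–(e): forbidden (parity, ΔS, ΔL, ΔJ).
(d)–(e): forbidden (ΔS, ΔL).
Allowed pairs: 2 of 10.

2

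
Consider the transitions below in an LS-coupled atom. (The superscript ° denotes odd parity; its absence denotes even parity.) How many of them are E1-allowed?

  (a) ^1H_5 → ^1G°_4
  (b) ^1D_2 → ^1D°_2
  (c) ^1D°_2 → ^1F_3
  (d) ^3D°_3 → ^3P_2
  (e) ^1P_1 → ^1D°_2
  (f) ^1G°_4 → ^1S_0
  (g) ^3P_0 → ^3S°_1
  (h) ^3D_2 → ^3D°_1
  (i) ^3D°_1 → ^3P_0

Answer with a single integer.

(a) allowed
(b) allowed
(c) allowed
(d) allowed
(e) allowed
(f) forbidden (ΔL, ΔJ fail)
(g) allowed
(h) allowed
(i) allowed
Total allowed: 8 of 9.

8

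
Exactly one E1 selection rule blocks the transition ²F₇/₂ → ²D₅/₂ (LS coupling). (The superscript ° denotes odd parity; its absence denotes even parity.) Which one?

parity

Reading off the term symbols: S 1/2→1/2, L 3→2, J 7/2→5/2, parity even→even.
Parity must change: even → even — fails.
ΔS = 0: S: 1/2 → 1/2 — passes.
ΔL = 0, ±1 (not L=0↔0): L: 3 → 2, ΔL = -1 — passes.
ΔJ = 0, ±1 (not J=0↔0): J: 7/2 → 5/2, ΔJ = -1 — passes.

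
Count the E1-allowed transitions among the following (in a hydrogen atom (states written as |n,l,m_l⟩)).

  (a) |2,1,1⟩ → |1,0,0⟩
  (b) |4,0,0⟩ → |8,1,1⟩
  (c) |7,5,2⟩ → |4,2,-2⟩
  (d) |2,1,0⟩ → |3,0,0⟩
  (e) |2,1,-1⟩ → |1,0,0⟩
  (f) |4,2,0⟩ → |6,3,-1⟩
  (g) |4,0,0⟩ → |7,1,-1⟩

6

(a) allowed
(b) allowed
(c) forbidden — Δl = -3 (E1 requires Δl = ±1); Δm_l = -4 (E1 requires Δm_l = 0, ±1)
(d) allowed
(e) allowed
(f) allowed
(g) allowed
Total allowed: 6 of 7.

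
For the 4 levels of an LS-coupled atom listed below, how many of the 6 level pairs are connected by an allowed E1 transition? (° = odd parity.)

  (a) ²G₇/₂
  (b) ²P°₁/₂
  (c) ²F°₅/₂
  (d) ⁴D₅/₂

(a)–(b): forbidden (ΔL, ΔJ).
(a)–(c): allowed.
(a)–(d): forbidden (parity, ΔS, ΔL).
(b)–(c): forbidden (parity, ΔL, ΔJ).
(b)–(d): forbidden (ΔS, ΔJ).
(c)–(d): forbidden (ΔS).
Allowed pairs: 1 of 6.

1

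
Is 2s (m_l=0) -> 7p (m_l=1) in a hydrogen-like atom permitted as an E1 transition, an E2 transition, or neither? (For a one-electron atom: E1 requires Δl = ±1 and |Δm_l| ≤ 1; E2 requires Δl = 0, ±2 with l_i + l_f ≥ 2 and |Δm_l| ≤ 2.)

E1

Δl = 1 − 0 = +1; l_i + l_f = 1.
Δm_l = +1.
E1 (Δl = ±1, |Δm_l| ≤ 1): satisfied.
E2 (Δl = 0,±2, l_i+l_f ≥ 2, |Δm_l| ≤ 2): not satisfied.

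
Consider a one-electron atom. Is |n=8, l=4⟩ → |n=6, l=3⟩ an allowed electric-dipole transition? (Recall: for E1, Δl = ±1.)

allowed

Initial l = 4, final l = 3, so Δl = -1. E1 requires Δl = ±1: ok.
All E1 selection rules are satisfied.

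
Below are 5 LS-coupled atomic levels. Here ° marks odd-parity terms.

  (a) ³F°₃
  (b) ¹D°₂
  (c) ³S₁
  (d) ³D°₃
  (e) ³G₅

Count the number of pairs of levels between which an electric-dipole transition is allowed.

(a)–(b): forbidden (parity, ΔS).
(a)–(c): forbidden (ΔL, ΔJ).
(a)–(d): forbidden (parity).
(a)–(e): forbidden (ΔJ).
(b)–(c): forbidden (ΔS, ΔL).
(b)–(d): forbidden (parity, ΔS).
(b)–(e): forbidden (ΔS, ΔL, ΔJ).
(c)–(d): forbidden (ΔL, ΔJ).
(c)–(e): forbidden (parity, ΔL, ΔJ).
(d)–(e): forbidden (ΔL, ΔJ).
Allowed pairs: 0 of 10.

0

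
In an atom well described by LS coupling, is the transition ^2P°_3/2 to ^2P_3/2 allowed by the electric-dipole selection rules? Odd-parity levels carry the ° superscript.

allowed

ΔS = 0: S: 1/2 → 1/2 — passes.
Parity must change: odd → even — passes.
ΔJ = 0, ±1 (not J=0↔0): J: 3/2 → 3/2, ΔJ = +0 — passes.
ΔL = 0, ±1 (not L=0↔0): L: 1 → 1, ΔL = +0 — passes.
All four E1 rules are satisfied.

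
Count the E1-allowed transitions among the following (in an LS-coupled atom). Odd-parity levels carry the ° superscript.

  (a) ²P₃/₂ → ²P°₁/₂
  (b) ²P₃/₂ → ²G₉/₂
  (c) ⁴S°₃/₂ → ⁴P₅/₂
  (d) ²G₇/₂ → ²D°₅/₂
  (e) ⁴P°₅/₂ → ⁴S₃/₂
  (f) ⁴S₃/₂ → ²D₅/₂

(a) allowed
(b) forbidden (parity, ΔL, ΔJ fail)
(c) allowed
(d) forbidden (ΔL fails)
(e) allowed
(f) forbidden (parity, ΔS, ΔL fail)
Total allowed: 3 of 6.

3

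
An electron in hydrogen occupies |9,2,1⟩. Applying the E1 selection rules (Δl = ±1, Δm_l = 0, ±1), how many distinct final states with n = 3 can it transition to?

E1 requires Δl = ±1, so l_f ∈ {1, 3}; with 0 ≤ l_f ≤ n_f−1 = 2, the allowed l_f values are {1}.
For l_f = 1: m_f ∈ {m_i−1, m_i, m_i+1} ∩ [−1, 1] = {0, 1} → 2 states.
Total: 2.

2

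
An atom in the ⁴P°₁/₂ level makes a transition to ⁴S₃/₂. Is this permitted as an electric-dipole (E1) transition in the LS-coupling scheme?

allowed

Initial level: S=3/2, L=1, J=1/2, parity odd. Final level: S=3/2, L=0, J=3/2, parity even.
Parity must change: odd → even — ok.
ΔL = 0, ±1 (not L=0↔0): L: 1 → 0, ΔL = -1 — ok.
ΔJ = 0, ±1 (not J=0↔0): J: 1/2 → 3/2, ΔJ = +1 — ok.
ΔS = 0: S: 3/2 → 3/2 — ok.
All four E1 rules are satisfied.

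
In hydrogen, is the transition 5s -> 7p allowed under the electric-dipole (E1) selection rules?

Initial l = 0, final l = 1, so Δl = +1. E1 requires Δl = ±1: satisfied.
All E1 selection rules are satisfied.

allowed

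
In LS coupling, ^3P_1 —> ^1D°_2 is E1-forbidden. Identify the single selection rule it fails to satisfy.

the ΔS = 0 rule

Initial level: S=1, L=1, J=1, parity even. Final level: S=0, L=2, J=2, parity odd.
Parity must change: even → odd — passes.
ΔS = 0: S: 1 → 0 — fails.
ΔL = 0, ±1 (not L=0↔0): L: 1 → 2, ΔL = +1 — passes.
ΔJ = 0, ±1 (not J=0↔0): J: 1 → 2, ΔJ = +1 — passes.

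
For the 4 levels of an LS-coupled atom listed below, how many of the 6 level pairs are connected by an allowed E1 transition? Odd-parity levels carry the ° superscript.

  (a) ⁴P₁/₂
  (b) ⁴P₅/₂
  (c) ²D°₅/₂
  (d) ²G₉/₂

(a)–(b): forbidden (parity, ΔJ).
(a)–(c): forbidden (ΔS, ΔJ).
(a)–(d): forbidden (parity, ΔS, ΔL, ΔJ).
(b)–(c): forbidden (ΔS).
(b)–(d): forbidden (parity, ΔS, ΔL, ΔJ).
(c)–(d): forbidden (ΔL, ΔJ).
Allowed pairs: 0 of 6.

0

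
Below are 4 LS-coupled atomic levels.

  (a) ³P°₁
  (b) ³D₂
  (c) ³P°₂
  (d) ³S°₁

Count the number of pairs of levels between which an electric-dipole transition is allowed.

(a)–(b): allowed.
(a)–(c): forbidden (parity).
(a)–(d): forbidden (parity).
(b)–(c): allowed.
(b)–(d): forbidden (ΔL).
(c)–(d): forbidden (parity).
Allowed pairs: 2 of 6.

2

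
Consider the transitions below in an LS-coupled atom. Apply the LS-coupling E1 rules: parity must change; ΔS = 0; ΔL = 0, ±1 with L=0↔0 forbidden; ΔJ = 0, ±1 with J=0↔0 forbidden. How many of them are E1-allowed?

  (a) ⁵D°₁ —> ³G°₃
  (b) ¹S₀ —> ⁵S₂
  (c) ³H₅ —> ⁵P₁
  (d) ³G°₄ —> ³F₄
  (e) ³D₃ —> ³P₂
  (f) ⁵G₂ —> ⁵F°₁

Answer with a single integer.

(a) forbidden (parity, ΔS, ΔL, ΔJ fail)
(b) forbidden (parity, ΔS, ΔL, ΔJ fail)
(c) forbidden (parity, ΔS, ΔL, ΔJ fail)
(d) allowed
(e) forbidden (parity fails)
(f) allowed
Total allowed: 2 of 6.

2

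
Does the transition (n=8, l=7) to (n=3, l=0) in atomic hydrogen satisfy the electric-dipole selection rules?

forbidden

l: 7 → 0 (Δl = -7). Δl = ±1 fails.
The transition is electric-dipole forbidden.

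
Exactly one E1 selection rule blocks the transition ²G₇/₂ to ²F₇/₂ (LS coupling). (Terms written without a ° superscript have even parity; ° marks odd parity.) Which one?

Parity must change: even → even — ✗.
ΔS = 0: S: 1/2 → 1/2 — ✓.
ΔL = 0, ±1 (not L=0↔0): L: 4 → 3, ΔL = -1 — ✓.
ΔJ = 0, ±1 (not J=0↔0): J: 7/2 → 7/2, ΔJ = +0 — ✓.

parity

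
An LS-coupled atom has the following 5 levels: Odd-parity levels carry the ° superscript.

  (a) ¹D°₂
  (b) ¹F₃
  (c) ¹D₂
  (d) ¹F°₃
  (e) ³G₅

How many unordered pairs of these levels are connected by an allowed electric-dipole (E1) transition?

(a)–(b): allowed.
(a)–(c): allowed.
(a)–(d): forbidden (parity).
(a)–(e): forbidden (ΔS, ΔL, ΔJ).
(b)–(c): forbidden (parity).
(b)–(d): allowed.
(b)–(e): forbidden (parity, ΔS, ΔJ).
(c)–(d): allowed.
(c)–(e): forbidden (parity, ΔS, ΔL, ΔJ).
(d)–(e): forbidden (ΔS, ΔJ).
Allowed pairs: 4 of 10.

4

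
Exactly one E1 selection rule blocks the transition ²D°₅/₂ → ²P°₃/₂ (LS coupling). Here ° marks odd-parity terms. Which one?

Initial level: S=1/2, L=2, J=5/2, parity odd. Final level: S=1/2, L=1, J=3/2, parity odd.
Parity must change: odd → odd — fails.
ΔS = 0: S: 1/2 → 1/2 — passes.
ΔL = 0, ±1 (not L=0↔0): L: 2 → 1, ΔL = -1 — passes.
ΔJ = 0, ±1 (not J=0↔0): J: 5/2 → 3/2, ΔJ = -1 — passes.

parity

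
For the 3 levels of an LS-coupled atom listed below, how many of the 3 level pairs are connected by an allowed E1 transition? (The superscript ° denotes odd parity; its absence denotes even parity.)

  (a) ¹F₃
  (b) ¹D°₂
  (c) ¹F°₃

(a)–(b): allowed.
(a)–(c): allowed.
(b)–(c): forbidden (parity).
Allowed pairs: 2 of 3.

2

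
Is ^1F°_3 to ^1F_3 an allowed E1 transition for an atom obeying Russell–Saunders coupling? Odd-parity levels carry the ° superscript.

Initial level: S=0, L=3, J=3, parity odd. Final level: S=0, L=3, J=3, parity even.
Parity must change: odd → even — satisfied.
ΔS = 0: S: 0 → 0 — satisfied.
ΔL = 0, ±1 (not L=0↔0): L: 3 → 3, ΔL = +0 — satisfied.
ΔJ = 0, ±1 (not J=0↔0): J: 3 → 3, ΔJ = +0 — satisfied.
All four E1 rules are satisfied.

allowed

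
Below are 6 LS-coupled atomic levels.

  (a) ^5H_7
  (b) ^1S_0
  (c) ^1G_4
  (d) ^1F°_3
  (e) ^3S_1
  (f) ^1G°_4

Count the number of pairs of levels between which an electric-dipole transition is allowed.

(a)–(b): forbidden (parity, ΔS, ΔL, ΔJ).
(a)–(c): forbidden (parity, ΔS, ΔJ).
(a)–(d): forbidden (ΔS, ΔL, ΔJ).
(a)–(e): forbidden (parity, ΔS, ΔL, ΔJ).
(a)–(f): forbidden (ΔS, ΔJ).
(b)–(c): forbidden (parity, ΔL, ΔJ).
(b)–(d): forbidden (ΔL, ΔJ).
(b)–(e): forbidden (parity, ΔS, ΔL).
(b)–(f): forbidden (ΔL, ΔJ).
(c)–(d): allowed.
(c)–(e): forbidden (parity, ΔS, ΔL, ΔJ).
(c)–(f): allowed.
(d)–(e): forbidden (ΔS, ΔL, ΔJ).
(d)–(f): forbidden (parity).
(e)–(f): forbidden (ΔS, ΔL, ΔJ).
Allowed pairs: 2 of 15.

2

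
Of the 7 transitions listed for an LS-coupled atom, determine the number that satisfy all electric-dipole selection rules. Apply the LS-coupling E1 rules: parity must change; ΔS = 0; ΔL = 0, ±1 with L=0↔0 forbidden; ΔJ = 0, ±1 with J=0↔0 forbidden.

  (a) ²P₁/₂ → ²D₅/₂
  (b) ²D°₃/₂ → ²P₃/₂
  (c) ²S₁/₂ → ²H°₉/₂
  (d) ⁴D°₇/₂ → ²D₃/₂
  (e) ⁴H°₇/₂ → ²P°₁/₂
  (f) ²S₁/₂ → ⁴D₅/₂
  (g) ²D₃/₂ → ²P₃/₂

(a) forbidden (parity, ΔJ fail)
(b) allowed
(c) forbidden (ΔL, ΔJ fail)
(d) forbidden (ΔS, ΔJ fail)
(e) forbidden (parity, ΔS, ΔL, ΔJ fail)
(f) forbidden (parity, ΔS, ΔL, ΔJ fail)
(g) forbidden (parity fails)
Total allowed: 1 of 7.

1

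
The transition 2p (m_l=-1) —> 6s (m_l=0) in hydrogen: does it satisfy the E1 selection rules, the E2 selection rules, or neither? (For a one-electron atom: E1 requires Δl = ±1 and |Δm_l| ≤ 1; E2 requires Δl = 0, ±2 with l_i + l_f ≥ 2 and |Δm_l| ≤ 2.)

Δl = 0 − 1 = -1; l_i + l_f = 1.
Δm_l = +1.
E1 (Δl = ±1, |Δm_l| ≤ 1): satisfied.
E2 (Δl = 0,±2, l_i+l_f ≥ 2, |Δm_l| ≤ 2): not satisfied.

E1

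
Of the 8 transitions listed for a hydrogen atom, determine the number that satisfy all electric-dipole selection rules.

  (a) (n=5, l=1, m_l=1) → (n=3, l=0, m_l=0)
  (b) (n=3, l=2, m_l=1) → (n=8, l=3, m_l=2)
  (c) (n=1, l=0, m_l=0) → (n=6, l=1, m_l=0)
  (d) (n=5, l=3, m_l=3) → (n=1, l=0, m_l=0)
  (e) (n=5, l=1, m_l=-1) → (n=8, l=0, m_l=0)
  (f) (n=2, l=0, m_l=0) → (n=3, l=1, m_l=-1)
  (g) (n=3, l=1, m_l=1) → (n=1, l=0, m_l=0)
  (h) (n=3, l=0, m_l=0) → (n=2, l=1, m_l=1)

(a) allowed
(b) allowed
(c) allowed
(d) forbidden — Δl = -3 (E1 requires Δl = ±1); Δm_l = -3 (E1 requires Δm_l = 0, ±1)
(e) allowed
(f) allowed
(g) allowed
(h) allowed
Total allowed: 7 of 8.

7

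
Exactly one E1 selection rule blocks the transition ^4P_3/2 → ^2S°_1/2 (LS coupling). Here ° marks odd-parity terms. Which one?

the ΔS = 0 rule

Parity must change: even → odd — ok.
ΔS = 0: S: 3/2 → 1/2 — fails.
ΔL = 0, ±1 (not L=0↔0): L: 1 → 0, ΔL = -1 — ok.
ΔJ = 0, ±1 (not J=0↔0): J: 3/2 → 1/2, ΔJ = -1 — ok.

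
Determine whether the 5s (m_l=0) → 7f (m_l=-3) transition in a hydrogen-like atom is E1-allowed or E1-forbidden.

forbidden

Δl = 3 − 0 = +3; the E1 rule Δl = ±1 is violated.
Δm_l = -3 − (0) = -3. E1 requires Δm_l = 0, ±1: violated.
The transition is electric-dipole forbidden.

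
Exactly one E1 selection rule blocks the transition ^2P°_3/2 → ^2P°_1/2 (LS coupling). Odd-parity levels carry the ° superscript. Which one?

parity

Reading off the term symbols: S 1/2→1/2, L 1→1, J 3/2→1/2, parity odd→odd.
Parity must change: odd → odd — fails.
ΔS = 0: S: 1/2 → 1/2 — ok.
ΔL = 0, ±1 (not L=0↔0): L: 1 → 1, ΔL = +0 — ok.
ΔJ = 0, ±1 (not J=0↔0): J: 3/2 → 1/2, ΔJ = -1 — ok.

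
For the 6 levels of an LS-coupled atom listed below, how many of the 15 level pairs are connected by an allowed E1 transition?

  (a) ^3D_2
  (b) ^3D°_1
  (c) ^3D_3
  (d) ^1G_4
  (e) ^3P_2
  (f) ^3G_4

2

(a)–(b): allowed.
(a)–(c): forbidden (parity).
(a)–(d): forbidden (parity, ΔS, ΔL, ΔJ).
(a)–(e): forbidden (parity).
(a)–(f): forbidden (parity, ΔL, ΔJ).
(b)–(c): forbidden (ΔJ).
(b)–(d): forbidden (ΔS, ΔL, ΔJ).
(b)–(e): allowed.
(b)–(f): forbidden (ΔL, ΔJ).
(c)–(d): forbidden (parity, ΔS, ΔL).
(c)–(e): forbidden (parity).
(c)–(f): forbidden (parity, ΔL).
(d)–(e): forbidden (parity, ΔS, ΔL, ΔJ).
(d)–(f): forbidden (parity, ΔS).
(e)–(f): forbidden (parity, ΔL, ΔJ).
Allowed pairs: 2 of 15.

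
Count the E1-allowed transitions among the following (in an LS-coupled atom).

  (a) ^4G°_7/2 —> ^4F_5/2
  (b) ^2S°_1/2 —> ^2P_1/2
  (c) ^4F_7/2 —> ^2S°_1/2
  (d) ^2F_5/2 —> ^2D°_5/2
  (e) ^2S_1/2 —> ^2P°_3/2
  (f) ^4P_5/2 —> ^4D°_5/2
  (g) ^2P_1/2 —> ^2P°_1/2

6

(a) allowed
(b) allowed
(c) forbidden (ΔS, ΔL, ΔJ fail)
(d) allowed
(e) allowed
(f) allowed
(g) allowed
Total allowed: 6 of 7.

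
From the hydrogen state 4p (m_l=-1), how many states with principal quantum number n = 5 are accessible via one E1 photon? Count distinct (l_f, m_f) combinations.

E1 requires Δl = ±1, so l_f ∈ {0, 2}; with 0 ≤ l_f ≤ n_f−1 = 4, the allowed l_f values are {0, 2}.
For l_f = 0: m_f ∈ {m_i−1, m_i, m_i+1} ∩ [−0, 0] = {0} → 1 state.
For l_f = 2: m_f ∈ {m_i−1, m_i, m_i+1} ∩ [−2, 2] = {-2, -1, 0} → 3 states.
Total: 4.

4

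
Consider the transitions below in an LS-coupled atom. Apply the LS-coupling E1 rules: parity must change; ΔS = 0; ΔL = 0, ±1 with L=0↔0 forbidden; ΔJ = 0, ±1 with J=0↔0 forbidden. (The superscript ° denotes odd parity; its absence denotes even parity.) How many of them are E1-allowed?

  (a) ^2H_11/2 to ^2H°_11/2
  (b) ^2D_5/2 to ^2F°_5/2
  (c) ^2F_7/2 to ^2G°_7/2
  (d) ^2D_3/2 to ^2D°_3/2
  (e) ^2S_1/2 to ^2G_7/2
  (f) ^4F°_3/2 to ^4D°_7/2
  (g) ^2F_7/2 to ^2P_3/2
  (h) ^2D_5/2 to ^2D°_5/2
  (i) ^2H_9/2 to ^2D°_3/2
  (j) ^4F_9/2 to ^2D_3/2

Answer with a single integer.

5

(a) allowed
(b) allowed
(c) allowed
(d) allowed
(e) forbidden (parity, ΔL, ΔJ fail)
(f) forbidden (parity, ΔJ fail)
(g) forbidden (parity, ΔL, ΔJ fail)
(h) allowed
(i) forbidden (ΔL, ΔJ fail)
(j) forbidden (parity, ΔS, ΔJ fail)
Total allowed: 5 of 10.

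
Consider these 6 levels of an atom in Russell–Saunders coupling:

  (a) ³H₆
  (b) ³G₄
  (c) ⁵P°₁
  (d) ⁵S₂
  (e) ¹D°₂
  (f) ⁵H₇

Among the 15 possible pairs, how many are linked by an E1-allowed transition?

1

(a)–(b): forbidden (parity, ΔJ).
(a)–(c): forbidden (ΔS, ΔL, ΔJ).
(a)–(d): forbidden (parity, ΔS, ΔL, ΔJ).
(a)–(e): forbidden (ΔS, ΔL, ΔJ).
(a)–(f): forbidden (parity, ΔS).
(b)–(c): forbidden (ΔS, ΔL, ΔJ).
(b)–(d): forbidden (parity, ΔS, ΔL, ΔJ).
(b)–(e): forbidden (ΔS, ΔL, ΔJ).
(b)–(f): forbidden (parity, ΔS, ΔJ).
(c)–(d): allowed.
(c)–(e): forbidden (parity, ΔS).
(c)–(f): forbidden (ΔL, ΔJ).
(d)–(e): forbidden (ΔS, ΔL).
(d)–(f): forbidden (parity, ΔL, ΔJ).
(e)–(f): forbidden (ΔS, ΔL, ΔJ).
Allowed pairs: 1 of 15.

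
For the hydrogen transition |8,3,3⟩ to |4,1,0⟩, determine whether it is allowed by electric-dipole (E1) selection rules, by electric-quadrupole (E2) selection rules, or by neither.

Δl = 1 − 3 = -2; l_i + l_f = 4.
Δm_l = -3.
E1 (Δl = ±1, |Δm_l| ≤ 1): not satisfied.
E2 (Δl = 0,±2, l_i+l_f ≥ 2, |Δm_l| ≤ 2): not satisfied.

neither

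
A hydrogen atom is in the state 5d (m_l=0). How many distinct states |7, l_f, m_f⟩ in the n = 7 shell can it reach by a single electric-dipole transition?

E1 requires Δl = ±1, so l_f ∈ {1, 3}; with 0 ≤ l_f ≤ n_f−1 = 6, the allowed l_f values are {1, 3}.
For l_f = 1: m_f ∈ {m_i−1, m_i, m_i+1} ∩ [−1, 1] = {-1, 0, 1} → 3 states.
For l_f = 3: m_f ∈ {m_i−1, m_i, m_i+1} ∩ [−3, 3] = {-1, 0, 1} → 3 states.
Total: 6.

6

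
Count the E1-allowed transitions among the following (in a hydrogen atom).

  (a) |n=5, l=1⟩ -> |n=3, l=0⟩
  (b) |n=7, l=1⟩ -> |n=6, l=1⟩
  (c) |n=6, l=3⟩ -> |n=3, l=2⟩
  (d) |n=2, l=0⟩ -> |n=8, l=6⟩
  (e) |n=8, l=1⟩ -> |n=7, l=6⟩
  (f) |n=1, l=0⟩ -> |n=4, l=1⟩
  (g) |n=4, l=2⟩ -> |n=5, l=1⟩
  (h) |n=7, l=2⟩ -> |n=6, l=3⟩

5

(a) allowed
(b) forbidden — Δl = +0 (E1 requires Δl = ±1)
(c) allowed
(d) forbidden — Δl = +6 (E1 requires Δl = ±1)
(e) forbidden — Δl = +5 (E1 requires Δl = ±1)
(f) allowed
(g) allowed
(h) allowed
Total allowed: 5 of 8.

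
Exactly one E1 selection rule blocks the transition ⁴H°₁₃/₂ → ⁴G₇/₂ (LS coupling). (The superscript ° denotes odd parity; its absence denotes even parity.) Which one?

the ΔJ = 0, ±1 rule

Parity must change: odd → even — ok.
ΔS = 0: S: 3/2 → 3/2 — ok.
ΔL = 0, ±1 (not L=0↔0): L: 5 → 4, ΔL = -1 — ok.
ΔJ = 0, ±1 (not J=0↔0): J: 13/2 → 7/2, ΔJ = -3 — fails.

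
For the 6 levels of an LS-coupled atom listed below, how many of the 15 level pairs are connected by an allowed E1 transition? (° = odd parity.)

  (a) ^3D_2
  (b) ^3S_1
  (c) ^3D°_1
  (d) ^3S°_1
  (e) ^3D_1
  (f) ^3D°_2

(a)–(b): forbidden (parity, ΔL).
(a)–(c): allowed.
(a)–(d): forbidden (ΔL).
(a)–(e): forbidden (parity).
(a)–(f): allowed.
(b)–(c): forbidden (ΔL).
(b)–(d): forbidden (ΔL).
(b)–(e): forbidden (parity, ΔL).
(b)–(f): forbidden (ΔL).
(c)–(d): forbidden (parity, ΔL).
(c)–(e): allowed.
(c)–(f): forbidden (parity).
(d)–(e): forbidden (ΔL).
(d)–(f): forbidden (parity, ΔL).
(e)–(f): allowed.
Allowed pairs: 4 of 15.

4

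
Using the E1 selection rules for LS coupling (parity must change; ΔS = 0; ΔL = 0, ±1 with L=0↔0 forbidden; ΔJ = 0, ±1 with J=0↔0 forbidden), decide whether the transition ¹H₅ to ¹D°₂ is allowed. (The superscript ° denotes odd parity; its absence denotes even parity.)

Parity must change: even → odd — ok.
ΔL = 0, ±1 (not L=0↔0): L: 5 → 2, ΔL = -3 — fails.
ΔS = 0: S: 0 → 0 — ok.
ΔJ = 0, ±1 (not J=0↔0): J: 5 → 2, ΔJ = -3 — fails.
Rule(s) violated: ΔL, ΔJ.

forbidden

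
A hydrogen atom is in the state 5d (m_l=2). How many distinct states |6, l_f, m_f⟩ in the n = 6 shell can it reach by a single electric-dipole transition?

E1 requires Δl = ±1, so l_f ∈ {1, 3}; with 0 ≤ l_f ≤ n_f−1 = 5, the allowed l_f values are {1, 3}.
For l_f = 1: m_f ∈ {m_i−1, m_i, m_i+1} ∩ [−1, 1] = {1} → 1 state.
For l_f = 3: m_f ∈ {m_i−1, m_i, m_i+1} ∩ [−3, 3] = {1, 2, 3} → 3 states.
Total: 4.

4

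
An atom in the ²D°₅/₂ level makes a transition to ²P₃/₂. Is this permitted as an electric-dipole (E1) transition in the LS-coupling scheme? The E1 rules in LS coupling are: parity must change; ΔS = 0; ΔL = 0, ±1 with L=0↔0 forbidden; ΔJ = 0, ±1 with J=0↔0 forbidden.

allowed

Initial level: S=1/2, L=2, J=5/2, parity odd. Final level: S=1/2, L=1, J=3/2, parity even.
Parity must change: odd → even — ok.
ΔS = 0: S: 1/2 → 1/2 — ok.
ΔL = 0, ±1 (not L=0↔0): L: 2 → 1, ΔL = -1 — ok.
ΔJ = 0, ±1 (not J=0↔0): J: 5/2 → 3/2, ΔJ = -1 — ok.
All four E1 rules are satisfied.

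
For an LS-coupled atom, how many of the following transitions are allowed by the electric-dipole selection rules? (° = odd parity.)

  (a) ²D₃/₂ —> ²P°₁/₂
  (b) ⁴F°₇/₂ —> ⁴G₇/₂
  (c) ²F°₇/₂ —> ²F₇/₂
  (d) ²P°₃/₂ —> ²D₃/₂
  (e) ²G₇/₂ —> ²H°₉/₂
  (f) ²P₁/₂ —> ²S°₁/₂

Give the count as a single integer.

6

(a) allowed
(b) allowed
(c) allowed
(d) allowed
(e) allowed
(f) allowed
Total allowed: 6 of 6.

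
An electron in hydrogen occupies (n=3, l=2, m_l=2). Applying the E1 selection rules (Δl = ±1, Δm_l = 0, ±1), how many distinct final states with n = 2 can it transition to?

E1 requires Δl = ±1, so l_f ∈ {1, 3}; with 0 ≤ l_f ≤ n_f−1 = 1, the allowed l_f values are {1}.
For l_f = 1: m_f ∈ {m_i−1, m_i, m_i+1} ∩ [−1, 1] = {1} → 1 state.
Total: 1.

1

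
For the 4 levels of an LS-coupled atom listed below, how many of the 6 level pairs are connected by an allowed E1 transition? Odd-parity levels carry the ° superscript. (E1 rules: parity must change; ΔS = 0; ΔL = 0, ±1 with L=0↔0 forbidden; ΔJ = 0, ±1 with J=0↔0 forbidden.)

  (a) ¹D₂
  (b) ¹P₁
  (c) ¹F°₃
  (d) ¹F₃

2

(a)–(b): forbidden (parity).
(a)–(c): allowed.
(a)–(d): forbidden (parity).
(b)–(c): forbidden (ΔL, ΔJ).
(b)–(d): forbidden (parity, ΔL, ΔJ).
(c)–(d): allowed.
Allowed pairs: 2 of 6.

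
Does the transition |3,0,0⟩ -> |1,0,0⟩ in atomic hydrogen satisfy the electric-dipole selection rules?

forbidden

Δl = 0 − 0 = +0; the E1 rule Δl = ±1 is violated.
m_l: 0 → 0 (Δm_l = +0). |Δm_l| ≤ 1 satisfied.
The transition is electric-dipole forbidden.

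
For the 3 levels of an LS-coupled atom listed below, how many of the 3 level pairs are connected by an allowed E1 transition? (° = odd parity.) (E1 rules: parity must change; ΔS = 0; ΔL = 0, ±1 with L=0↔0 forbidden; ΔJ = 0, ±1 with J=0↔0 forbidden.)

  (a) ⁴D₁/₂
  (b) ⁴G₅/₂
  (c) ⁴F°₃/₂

2

(a)–(b): forbidden (parity, ΔL, ΔJ).
(a)–(c): allowed.
(b)–(c): allowed.
Allowed pairs: 2 of 3.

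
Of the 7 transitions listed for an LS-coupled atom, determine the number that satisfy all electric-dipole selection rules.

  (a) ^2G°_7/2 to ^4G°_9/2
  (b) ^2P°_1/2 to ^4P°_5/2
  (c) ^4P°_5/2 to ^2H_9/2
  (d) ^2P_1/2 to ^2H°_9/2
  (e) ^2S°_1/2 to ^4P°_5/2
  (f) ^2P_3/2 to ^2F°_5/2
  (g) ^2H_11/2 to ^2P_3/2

0

(a) forbidden (parity, ΔS fail)
(b) forbidden (parity, ΔS, ΔJ fail)
(c) forbidden (ΔS, ΔL, ΔJ fail)
(d) forbidden (ΔL, ΔJ fail)
(e) forbidden (parity, ΔS, ΔJ fail)
(f) forbidden (ΔL fails)
(g) forbidden (parity, ΔL, ΔJ fail)
Total allowed: 0 of 7.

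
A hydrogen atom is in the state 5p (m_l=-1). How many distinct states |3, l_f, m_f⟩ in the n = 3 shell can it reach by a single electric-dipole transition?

E1 requires Δl = ±1, so l_f ∈ {0, 2}; with 0 ≤ l_f ≤ n_f−1 = 2, the allowed l_f values are {0, 2}.
For l_f = 0: m_f ∈ {m_i−1, m_i, m_i+1} ∩ [−0, 0] = {0} → 1 state.
For l_f = 2: m_f ∈ {m_i−1, m_i, m_i+1} ∩ [−2, 2] = {-2, -1, 0} → 3 states.
Total: 4.

4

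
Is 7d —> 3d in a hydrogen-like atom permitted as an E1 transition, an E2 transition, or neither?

E2

Δl = 2 − 2 = +0; l_i + l_f = 4.
E1 (Δl = ±1): not satisfied.
E2 (Δl = 0,±2, l_i+l_f ≥ 2): satisfied.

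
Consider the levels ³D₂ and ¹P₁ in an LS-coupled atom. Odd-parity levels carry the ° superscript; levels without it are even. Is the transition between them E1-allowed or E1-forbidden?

forbidden

Reading off the term symbols: S 1→0, L 2→1, J 2→1, parity even→even.
ΔS = 0: S: 1 → 0 — fails.
ΔL = 0, ±1 (not L=0↔0): L: 2 → 1, ΔL = -1 — passes.
ΔJ = 0, ±1 (not J=0↔0): J: 2 → 1, ΔJ = -1 — passes.
Parity must change: even → even — fails.
Rule(s) violated: parity, ΔS.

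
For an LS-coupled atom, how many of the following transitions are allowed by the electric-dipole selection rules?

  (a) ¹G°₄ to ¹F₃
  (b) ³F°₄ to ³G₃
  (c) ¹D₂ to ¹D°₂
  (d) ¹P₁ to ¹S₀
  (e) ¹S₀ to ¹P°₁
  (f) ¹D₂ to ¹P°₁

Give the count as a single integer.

5

(a) allowed
(b) allowed
(c) allowed
(d) forbidden (parity fails)
(e) allowed
(f) allowed
Total allowed: 5 of 6.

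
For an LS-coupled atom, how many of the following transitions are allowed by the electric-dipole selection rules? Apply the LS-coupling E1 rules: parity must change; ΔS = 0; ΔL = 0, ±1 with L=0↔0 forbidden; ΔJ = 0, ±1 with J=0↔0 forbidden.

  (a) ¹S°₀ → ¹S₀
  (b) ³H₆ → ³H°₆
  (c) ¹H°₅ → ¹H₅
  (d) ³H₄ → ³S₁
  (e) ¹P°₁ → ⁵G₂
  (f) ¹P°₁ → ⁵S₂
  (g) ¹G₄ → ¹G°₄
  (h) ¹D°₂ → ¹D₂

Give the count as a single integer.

4

(a) forbidden (ΔL, ΔJ fail)
(b) allowed
(c) allowed
(d) forbidden (parity, ΔL, ΔJ fail)
(e) forbidden (ΔS, ΔL fail)
(f) forbidden (ΔS fails)
(g) allowed
(h) allowed
Total allowed: 4 of 8.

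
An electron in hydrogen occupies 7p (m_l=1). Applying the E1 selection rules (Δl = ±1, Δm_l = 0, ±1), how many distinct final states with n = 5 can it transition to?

E1 requires Δl = ±1, so l_f ∈ {0, 2}; with 0 ≤ l_f ≤ n_f−1 = 4, the allowed l_f values are {0, 2}.
For l_f = 0: m_f ∈ {m_i−1, m_i, m_i+1} ∩ [−0, 0] = {0} → 1 state.
For l_f = 2: m_f ∈ {m_i−1, m_i, m_i+1} ∩ [−2, 2] = {0, 1, 2} → 3 states.
Total: 4.

4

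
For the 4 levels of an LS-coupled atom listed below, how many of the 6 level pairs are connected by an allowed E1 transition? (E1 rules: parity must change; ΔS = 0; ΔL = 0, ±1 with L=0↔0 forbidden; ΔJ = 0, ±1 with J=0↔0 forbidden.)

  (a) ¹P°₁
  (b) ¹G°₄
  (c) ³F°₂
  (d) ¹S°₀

(a)–(b): forbidden (parity, ΔL, ΔJ).
(a)–(c): forbidden (parity, ΔS, ΔL).
(a)–(d): forbidden (parity).
(b)–(c): forbidden (parity, ΔS, ΔJ).
(b)–(d): forbidden (parity, ΔL, ΔJ).
(c)–(d): forbidden (parity, ΔS, ΔL, ΔJ).
Allowed pairs: 0 of 6.

0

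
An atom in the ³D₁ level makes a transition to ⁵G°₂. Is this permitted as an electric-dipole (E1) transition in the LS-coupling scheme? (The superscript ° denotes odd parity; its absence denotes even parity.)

ΔS = 0: S: 1 → 2 — fails.
Parity must change: even → odd — passes.
ΔL = 0, ±1 (not L=0↔0): L: 2 → 4, ΔL = +2 — fails.
ΔJ = 0, ±1 (not J=0↔0): J: 1 → 2, ΔJ = +1 — passes.
Rule(s) violated: ΔS, ΔL.

forbidden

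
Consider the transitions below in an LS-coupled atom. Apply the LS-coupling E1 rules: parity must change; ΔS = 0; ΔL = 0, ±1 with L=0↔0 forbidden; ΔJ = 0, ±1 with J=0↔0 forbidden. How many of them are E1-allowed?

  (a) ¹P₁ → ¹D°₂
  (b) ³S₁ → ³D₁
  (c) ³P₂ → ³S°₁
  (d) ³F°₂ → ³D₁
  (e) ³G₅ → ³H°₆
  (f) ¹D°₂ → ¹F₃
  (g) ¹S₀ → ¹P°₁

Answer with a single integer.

6

(a) allowed
(b) forbidden (parity, ΔL fail)
(c) allowed
(d) allowed
(e) allowed
(f) allowed
(g) allowed
Total allowed: 6 of 7.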